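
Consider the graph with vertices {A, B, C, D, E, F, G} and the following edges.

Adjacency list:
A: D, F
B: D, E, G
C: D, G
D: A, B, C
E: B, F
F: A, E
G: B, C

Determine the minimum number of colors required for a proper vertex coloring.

3

The cycle F-A-D-B-E-F has odd length 5, so it cannot be 2-colored; at least 3 colors are needed.
3 colors suffice: color 1 → {D, F, G}; color 2 → {A, B, C}; color 3 → {E}. Every edge joins two different colors.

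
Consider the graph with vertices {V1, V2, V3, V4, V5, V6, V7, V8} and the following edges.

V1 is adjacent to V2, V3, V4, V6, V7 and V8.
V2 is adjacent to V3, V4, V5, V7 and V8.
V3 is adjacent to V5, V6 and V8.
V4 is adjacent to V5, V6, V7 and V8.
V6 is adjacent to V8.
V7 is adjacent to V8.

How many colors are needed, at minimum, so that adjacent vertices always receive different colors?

V1, V2, V4, V7, V8 form a clique, so at least 5 colors are needed.
A valid assignment using 5 colors: V1=1, V2=3, V3=4, V4=4, V5=1, V6=3, V7=5, V8=2. No two adjacent vertices share a color.

5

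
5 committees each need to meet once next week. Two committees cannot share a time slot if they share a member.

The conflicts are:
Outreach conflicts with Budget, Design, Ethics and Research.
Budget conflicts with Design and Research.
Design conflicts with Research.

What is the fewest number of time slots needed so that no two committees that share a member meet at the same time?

Outreach, Budget, Design, Research all conflict with each other, so at least 4 time slots are needed.
Using 4 time slots: Outreach=1, Budget=2, Design=4, Ethics=2, Research=3. No two conflicting committees share a time slot.

4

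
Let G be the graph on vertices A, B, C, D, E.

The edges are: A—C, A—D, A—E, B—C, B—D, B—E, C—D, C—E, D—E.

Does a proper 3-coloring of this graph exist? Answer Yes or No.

No

A, C, D, E form a clique, so at least 4 colors are needed.
So 3 colors are not enough.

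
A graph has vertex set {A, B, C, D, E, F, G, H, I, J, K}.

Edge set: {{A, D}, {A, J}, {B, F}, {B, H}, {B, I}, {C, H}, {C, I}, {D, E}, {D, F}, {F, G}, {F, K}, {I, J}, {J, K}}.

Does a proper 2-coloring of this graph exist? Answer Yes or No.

The cycle B-F-K-J-I-B has odd length 5, so it cannot be 2-colored; at least 3 colors are needed.
So 2 colors are not enough.

No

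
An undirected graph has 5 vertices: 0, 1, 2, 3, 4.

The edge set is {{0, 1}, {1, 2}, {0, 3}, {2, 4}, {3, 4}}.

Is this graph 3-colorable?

Yes

The chromatic number is 3. The cycle 0-1-2-4-3-0 has odd length 5, so it cannot be 2-colored; at least 3 colors are needed.
3 colors suffice: color red → {2, 3}; color blue → {1, 4}; color green → {0}.
That is already a proper 3-coloring.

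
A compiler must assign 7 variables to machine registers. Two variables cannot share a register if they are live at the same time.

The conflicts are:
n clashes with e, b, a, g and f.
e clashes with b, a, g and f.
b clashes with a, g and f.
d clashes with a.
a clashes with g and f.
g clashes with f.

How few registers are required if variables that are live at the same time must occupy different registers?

n, e, b, a, g, f pairwise conflict, so at least 6 registers are needed.
6 registers suffice: register 1 → {a}; register 2 → {d, f}; register 3 → {e}; register 4 → {g}; register 5 → {n}; register 6 → {b}. No two conflicting variables share a register.

6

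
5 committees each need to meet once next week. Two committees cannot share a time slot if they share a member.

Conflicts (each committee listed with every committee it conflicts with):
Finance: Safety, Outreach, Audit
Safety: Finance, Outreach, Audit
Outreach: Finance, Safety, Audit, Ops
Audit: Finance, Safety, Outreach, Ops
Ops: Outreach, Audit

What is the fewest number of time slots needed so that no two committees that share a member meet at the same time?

4

Finance, Safety, Outreach, Audit are mutually in conflict, so at least 4 time slots are needed.
4 time slots suffice: time slot 1 → {Outreach}; time slot 2 → {Audit}; time slot 3 → {Finance, Ops}; time slot 4 → {Safety}. Each listed conflict is separated.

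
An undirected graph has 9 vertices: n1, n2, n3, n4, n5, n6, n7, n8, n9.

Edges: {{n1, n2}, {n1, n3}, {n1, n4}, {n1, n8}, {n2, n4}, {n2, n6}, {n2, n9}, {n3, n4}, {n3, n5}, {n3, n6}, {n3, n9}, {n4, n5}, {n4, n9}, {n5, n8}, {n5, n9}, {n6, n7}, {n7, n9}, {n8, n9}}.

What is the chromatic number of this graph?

n3, n4, n5, n9 are pairwise adjacent (a clique of size 4), so at least 4 colors are needed.
A valid assignment using 4 colors: n1=R, n2=G, n3=G, n4=B, n5=Y, n6=R, n7=B, n8=B, n9=R. Every edge joins two different colors.

4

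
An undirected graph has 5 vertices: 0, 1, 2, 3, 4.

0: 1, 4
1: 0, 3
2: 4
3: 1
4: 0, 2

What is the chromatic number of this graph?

2

0 and 4 are adjacent, so at least 2 colors are needed.
2 colors suffice: color a → {1, 4}; color b → {0, 2, 3}. No two adjacent vertices share a color.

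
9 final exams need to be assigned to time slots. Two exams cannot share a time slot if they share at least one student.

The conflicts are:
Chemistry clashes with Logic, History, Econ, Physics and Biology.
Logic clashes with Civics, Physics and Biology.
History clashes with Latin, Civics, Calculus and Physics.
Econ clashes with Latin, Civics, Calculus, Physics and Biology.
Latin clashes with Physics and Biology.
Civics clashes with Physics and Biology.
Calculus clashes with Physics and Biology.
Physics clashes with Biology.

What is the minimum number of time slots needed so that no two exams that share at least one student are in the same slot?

4

Econ, Latin, Physics, Biology pairwise conflict, so at least 4 time slots are needed.
Using 4 time slots: Chemistry=4, Logic=3, History=2, Econ=3, Latin=4, Civics=4, Calculus=4, Physics=1, Biology=2. No two conflicting exams share a time slot.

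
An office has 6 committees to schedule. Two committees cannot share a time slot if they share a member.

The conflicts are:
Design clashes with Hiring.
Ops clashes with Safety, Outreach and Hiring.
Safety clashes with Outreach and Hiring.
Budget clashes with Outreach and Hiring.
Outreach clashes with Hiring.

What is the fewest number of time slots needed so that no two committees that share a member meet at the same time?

Ops, Safety, Outreach, Hiring are mutually in conflict, so at least 4 time slots are needed.
A valid assignment using 4 time slots: Design=2, Ops=3, Safety=4, Budget=3, Outreach=2, Hiring=1. Each listed conflict is separated.

4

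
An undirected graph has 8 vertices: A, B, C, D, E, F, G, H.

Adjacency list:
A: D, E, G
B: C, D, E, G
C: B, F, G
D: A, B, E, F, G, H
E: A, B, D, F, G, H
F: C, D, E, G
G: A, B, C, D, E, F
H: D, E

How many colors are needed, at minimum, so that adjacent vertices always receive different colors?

D, E, F, G are mutually adjacent (a clique of size 4), so at least 4 colors are needed.
One proper 4-coloring: A=yellow, B=yellow, C=blue, D=blue, E=green, F=yellow, G=red, H=red. Every edge joins two different colors.

4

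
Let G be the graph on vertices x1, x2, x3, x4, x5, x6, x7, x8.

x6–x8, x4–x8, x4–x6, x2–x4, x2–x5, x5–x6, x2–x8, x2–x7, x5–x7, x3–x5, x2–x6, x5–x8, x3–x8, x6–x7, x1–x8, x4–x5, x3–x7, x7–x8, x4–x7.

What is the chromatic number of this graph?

6

x2, x4, x5, x6, x7, x8 are pairwise adjacent (a clique of size 6), so at least 6 colors are needed.
One proper 6-coloring: x1=2, x2=4, x3=4, x4=5, x5=2, x6=6, x7=3, x8=1. Each edge has distinct colors on its endpoints.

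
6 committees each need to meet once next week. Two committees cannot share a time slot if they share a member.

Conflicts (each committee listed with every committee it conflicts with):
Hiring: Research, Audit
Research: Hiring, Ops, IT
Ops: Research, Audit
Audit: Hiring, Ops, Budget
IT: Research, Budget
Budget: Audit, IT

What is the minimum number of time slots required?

The cycle Audit-Hiring-Research-IT-Budget-Audit has odd length 5, so it cannot be 2-colored; at least 3 time slots are needed.
3 time slots suffice: time slot 1 → {Research, Audit}; time slot 2 → {Hiring, Ops, IT}; time slot 3 → {Budget}. Every pair that conflicts lands in different time slots.

3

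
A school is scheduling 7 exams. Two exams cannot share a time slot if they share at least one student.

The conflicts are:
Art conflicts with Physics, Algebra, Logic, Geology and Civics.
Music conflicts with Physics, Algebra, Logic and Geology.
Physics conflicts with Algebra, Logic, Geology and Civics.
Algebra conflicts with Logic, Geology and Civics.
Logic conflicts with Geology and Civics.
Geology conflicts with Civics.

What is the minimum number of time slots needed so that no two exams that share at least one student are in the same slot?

6

Art, Physics, Algebra, Logic, Geology, Civics pairwise conflict, so at least 6 time slots are needed.
Using 6 time slots: Art=5, Music=5, Physics=3, Algebra=1, Logic=4, Geology=2, Civics=6. Every pair that conflicts lands in different time slots.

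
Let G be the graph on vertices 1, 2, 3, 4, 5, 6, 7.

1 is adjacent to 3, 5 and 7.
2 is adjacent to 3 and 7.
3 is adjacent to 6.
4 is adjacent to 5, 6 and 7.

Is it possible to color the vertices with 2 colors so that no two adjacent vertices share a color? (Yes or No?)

No

The cycle 3-1-7-4-6-3 has odd length 5, so it cannot be 2-colored; at least 3 colors are needed.
So 2 colors are not enough.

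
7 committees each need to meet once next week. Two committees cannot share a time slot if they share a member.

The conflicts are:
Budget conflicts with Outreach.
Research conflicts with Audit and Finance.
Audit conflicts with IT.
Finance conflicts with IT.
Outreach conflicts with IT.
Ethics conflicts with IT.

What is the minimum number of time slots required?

Outreach and IT conflict, so at least 2 time slots are needed.
A valid assignment using 2 time slots: Budget=1, Research=1, Audit=2, Finance=2, Outreach=2, Ethics=2, IT=1. Each listed conflict is separated.

2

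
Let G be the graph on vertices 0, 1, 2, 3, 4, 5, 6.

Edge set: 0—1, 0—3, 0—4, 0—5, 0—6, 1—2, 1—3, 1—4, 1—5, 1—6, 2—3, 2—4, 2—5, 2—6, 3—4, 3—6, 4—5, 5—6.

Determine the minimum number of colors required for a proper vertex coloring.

1, 2, 5, 6 are mutually adjacent (a clique of size 4), so at least 4 colors are needed.
4 colors suffice: color a → {1}; color b → {4, 6}; color c → {3, 5}; color d → {0, 2}. Every edge joins two different colors.

4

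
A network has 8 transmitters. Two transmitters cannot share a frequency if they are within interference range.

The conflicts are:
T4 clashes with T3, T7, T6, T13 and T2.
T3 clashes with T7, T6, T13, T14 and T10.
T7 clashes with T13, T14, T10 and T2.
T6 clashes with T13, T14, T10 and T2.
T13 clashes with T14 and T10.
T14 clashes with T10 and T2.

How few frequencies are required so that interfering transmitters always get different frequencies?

5

T3, T7, T13, T14, T10 are mutually in conflict, so at least 5 frequencies are needed.
5 frequencies suffice: frequency 1 → {T7, T6}; frequency 2 → {T3, T2}; frequency 3 → {T4, T14}; frequency 4 → {T13}; frequency 5 → {T10}. Every pair that conflicts lands in different frequencies.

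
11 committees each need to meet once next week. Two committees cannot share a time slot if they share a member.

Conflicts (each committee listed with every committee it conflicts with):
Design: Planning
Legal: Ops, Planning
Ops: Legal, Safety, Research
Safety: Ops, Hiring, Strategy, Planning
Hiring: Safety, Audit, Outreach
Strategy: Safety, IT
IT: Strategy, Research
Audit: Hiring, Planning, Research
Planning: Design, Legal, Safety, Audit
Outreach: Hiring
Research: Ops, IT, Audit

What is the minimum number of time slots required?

3

The cycle Ops-Research-Audit-Planning-Safety-Ops has odd length 5, so it cannot be 2-colored; at least 3 time slots are needed.
A valid assignment using 3 time slots: Design=2, Legal=2, Ops=1, Safety=2, Hiring=1, Strategy=1, IT=2, Audit=2, Planning=1, Outreach=2, Research=3. No two conflicting committees share a time slot.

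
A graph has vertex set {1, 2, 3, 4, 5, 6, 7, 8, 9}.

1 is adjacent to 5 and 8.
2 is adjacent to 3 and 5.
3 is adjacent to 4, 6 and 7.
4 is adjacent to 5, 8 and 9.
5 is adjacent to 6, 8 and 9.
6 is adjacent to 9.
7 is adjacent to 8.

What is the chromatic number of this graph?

4, 5, 8 are pairwise adjacent, so at least 3 colors are needed.
3 colors suffice: color a → {3, 5}; color b → {2, 8, 9}; color c → {1, 4, 6, 7}. No two adjacent vertices share a color.

3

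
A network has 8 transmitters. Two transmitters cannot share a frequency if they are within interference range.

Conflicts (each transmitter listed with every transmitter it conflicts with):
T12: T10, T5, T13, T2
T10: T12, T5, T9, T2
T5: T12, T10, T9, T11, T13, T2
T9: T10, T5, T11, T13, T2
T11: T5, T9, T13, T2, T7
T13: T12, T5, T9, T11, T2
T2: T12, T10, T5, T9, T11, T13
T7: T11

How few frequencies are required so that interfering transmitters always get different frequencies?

T5, T9, T11, T13, T2 are mutually in conflict, so at least 5 frequencies are needed.
5 frequencies suffice: T12=3, T10=4, T5=2, T9=3, T11=4, T13=5, T2=1, T7=1. Every pair that conflicts lands in different frequencies.

5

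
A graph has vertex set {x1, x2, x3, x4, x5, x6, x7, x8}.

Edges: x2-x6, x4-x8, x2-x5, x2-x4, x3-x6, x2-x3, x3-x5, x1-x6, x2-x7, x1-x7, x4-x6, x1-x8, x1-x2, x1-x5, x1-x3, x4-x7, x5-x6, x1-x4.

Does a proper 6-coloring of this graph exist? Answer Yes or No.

Yes

The chromatic number is 5. x1, x2, x3, x5, x6 form a clique, so at least 5 colors are needed.
A valid assignment using 5 colors: x1=1, x2=2, x3=5, x4=3, x5=3, x6=4, x7=4, x8=2.
Since 6 ≥ 5, a proper 6-coloring certainly exists.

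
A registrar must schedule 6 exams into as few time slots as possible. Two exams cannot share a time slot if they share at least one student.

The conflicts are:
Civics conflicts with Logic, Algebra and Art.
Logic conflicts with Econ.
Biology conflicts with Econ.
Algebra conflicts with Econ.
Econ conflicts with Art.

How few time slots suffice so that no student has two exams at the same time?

Algebra and Econ conflict, so at least 2 time slots are needed.
A valid assignment using 2 time slots: Civics=1, Logic=2, Biology=2, Algebra=2, Econ=1, Art=2. Every pair that conflicts lands in different time slots.

2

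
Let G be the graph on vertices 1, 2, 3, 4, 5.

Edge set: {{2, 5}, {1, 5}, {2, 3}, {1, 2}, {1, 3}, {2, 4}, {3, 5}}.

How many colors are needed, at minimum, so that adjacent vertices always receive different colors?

4

1, 2, 3, 5 are pairwise adjacent (a clique of size 4), so at least 4 colors are needed.
One proper 4-coloring: 1=b, 2=a, 3=c, 4=b, 5=d. Each edge has distinct colors on its endpoints.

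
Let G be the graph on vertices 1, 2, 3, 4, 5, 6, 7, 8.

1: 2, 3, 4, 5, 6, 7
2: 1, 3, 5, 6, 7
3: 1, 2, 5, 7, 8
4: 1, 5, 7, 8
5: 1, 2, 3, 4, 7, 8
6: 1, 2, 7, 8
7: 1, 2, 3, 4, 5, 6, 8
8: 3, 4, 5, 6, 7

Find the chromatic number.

1, 2, 3, 5, 7 form a clique, so at least 5 colors are needed.
5 colors suffice: color a → {7}; color b → {1, 8}; color c → {5, 6}; color d → {2, 4}; color e → {3}. No two adjacent vertices share a color.

5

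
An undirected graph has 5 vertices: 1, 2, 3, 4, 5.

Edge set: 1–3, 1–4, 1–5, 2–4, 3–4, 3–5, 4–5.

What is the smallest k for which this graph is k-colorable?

4

1, 3, 4, 5 are pairwise adjacent (a clique of size 4), so at least 4 colors are needed.
4 colors suffice: color red → {4}; color blue → {2, 5}; color green → {3}; color yellow → {1}. Every edge joins two different colors.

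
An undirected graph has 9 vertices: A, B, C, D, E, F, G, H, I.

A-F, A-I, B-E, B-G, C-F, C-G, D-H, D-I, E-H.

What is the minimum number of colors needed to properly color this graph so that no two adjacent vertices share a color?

The cycle G-C-F-A-I-D-H-E-B-G has odd length 9, so it cannot be 2-colored; at least 3 colors are needed.
A valid assignment using 3 colors: A=2, B=2, C=2, D=2, E=1, F=1, G=1, H=3, I=1. Each edge has distinct colors on its endpoints.

3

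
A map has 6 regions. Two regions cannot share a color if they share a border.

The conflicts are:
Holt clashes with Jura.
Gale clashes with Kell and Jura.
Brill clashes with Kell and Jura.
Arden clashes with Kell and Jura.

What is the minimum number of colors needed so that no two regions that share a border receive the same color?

2

Arden and Kell conflict, so at least 2 colors are needed.
2 colors suffice: color 1 → {Kell, Jura}; color 2 → {Holt, Gale, Brill, Arden}. No two conflicting regions share a color.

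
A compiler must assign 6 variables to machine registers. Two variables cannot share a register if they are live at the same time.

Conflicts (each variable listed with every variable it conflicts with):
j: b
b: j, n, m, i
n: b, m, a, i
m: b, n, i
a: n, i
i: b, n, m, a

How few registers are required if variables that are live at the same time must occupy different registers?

4

b, n, m, i all conflict with each other, so at least 4 registers are needed.
A valid assignment using 4 registers: j=1, b=2, n=3, m=4, a=2, i=1. No two conflicting variables share a register.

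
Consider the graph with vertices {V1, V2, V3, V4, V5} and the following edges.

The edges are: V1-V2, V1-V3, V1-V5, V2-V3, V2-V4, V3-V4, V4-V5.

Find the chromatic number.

V2, V3, V4 form a triangle, so at least 3 colors are needed.
3 colors suffice: V1=red, V2=blue, V3=green, V4=red, V5=blue. No two adjacent vertices share a color.

3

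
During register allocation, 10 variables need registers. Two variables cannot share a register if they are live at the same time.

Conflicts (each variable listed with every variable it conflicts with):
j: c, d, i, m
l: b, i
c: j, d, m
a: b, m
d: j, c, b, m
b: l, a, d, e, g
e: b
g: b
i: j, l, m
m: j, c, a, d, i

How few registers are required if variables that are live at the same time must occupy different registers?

4

j, c, d, m pairwise conflict, so at least 4 registers are needed.
4 registers suffice: register 1 → {b, m}; register 2 → {a, d, e, g, i}; register 3 → {j, l}; register 4 → {c}. No two conflicting variables share a register.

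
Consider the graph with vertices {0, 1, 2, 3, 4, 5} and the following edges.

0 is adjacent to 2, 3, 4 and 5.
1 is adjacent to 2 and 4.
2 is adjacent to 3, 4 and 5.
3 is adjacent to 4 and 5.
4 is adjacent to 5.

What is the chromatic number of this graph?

5

0, 2, 3, 4, 5 form a clique, so at least 5 colors are needed.
A valid assignment using 5 colors: 0=c, 1=c, 2=a, 3=d, 4=b, 5=e. Each edge has distinct colors on its endpoints.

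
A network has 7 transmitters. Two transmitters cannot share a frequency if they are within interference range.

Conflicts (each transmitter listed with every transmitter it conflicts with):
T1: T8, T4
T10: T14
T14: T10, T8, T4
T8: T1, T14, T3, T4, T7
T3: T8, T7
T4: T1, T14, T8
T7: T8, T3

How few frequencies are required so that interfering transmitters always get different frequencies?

3

T14, T8, T4 all conflict with each other, so at least 3 frequencies are needed.
3 frequencies suffice: T1=2, T10=1, T14=2, T8=1, T3=3, T4=3, T7=2. Every pair that conflicts lands in different frequencies.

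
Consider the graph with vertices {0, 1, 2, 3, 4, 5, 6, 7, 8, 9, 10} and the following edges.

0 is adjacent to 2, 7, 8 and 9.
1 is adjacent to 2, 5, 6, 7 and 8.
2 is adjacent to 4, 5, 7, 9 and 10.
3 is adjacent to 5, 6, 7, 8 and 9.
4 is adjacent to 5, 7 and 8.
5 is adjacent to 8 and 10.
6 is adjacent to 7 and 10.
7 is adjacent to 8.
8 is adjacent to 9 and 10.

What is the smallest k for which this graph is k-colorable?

1, 7, 8 form a triangle, so at least 3 colors are needed.
One proper 3-coloring: 0=c, 1=c, 2=a, 3=c, 4=c, 5=b, 6=a, 7=b, 8=a, 9=b, 10=c. Every edge joins two different colors.

3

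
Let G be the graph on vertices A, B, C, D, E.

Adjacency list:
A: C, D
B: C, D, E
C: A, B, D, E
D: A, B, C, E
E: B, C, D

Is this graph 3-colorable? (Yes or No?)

B, C, D, E are mutually adjacent (a clique of size 4), so at least 4 colors are needed.
So 3 colors are not enough.

No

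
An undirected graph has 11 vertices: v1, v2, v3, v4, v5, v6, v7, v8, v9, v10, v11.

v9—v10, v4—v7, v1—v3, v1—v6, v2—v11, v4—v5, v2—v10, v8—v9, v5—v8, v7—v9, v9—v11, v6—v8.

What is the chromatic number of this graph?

The cycle v7-v9-v8-v5-v4-v7 has odd length 5, so it cannot be 2-colored; at least 3 colors are needed.
3 colors suffice: color 1 → {v1, v2, v5, v9}; color 2 → {v3, v4, v8, v10, v11}; color 3 → {v6, v7}. Each edge has distinct colors on its endpoints.

3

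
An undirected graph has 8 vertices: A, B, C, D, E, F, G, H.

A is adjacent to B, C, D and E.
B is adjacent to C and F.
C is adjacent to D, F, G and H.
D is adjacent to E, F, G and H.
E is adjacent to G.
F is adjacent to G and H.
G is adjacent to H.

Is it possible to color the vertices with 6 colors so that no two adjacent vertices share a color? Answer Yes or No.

The chromatic number is 5. C, D, F, G, H are mutually adjacent (a clique of size 5), so at least 5 colors are needed.
One proper 5-coloring: A=3, B=2, C=1, D=2, E=1, F=4, G=3, H=5.
Since 6 ≥ 5, a proper 6-coloring certainly exists.

Yes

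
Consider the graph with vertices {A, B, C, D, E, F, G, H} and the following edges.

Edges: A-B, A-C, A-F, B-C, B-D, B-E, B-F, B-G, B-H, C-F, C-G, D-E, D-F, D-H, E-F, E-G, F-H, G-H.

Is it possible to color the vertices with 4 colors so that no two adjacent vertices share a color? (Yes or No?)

The chromatic number is 4. A, B, C, F are mutually adjacent (a clique of size 4), so at least 4 colors are needed.
4 colors suffice: color 1 → {B}; color 2 → {F, G}; color 3 → {C, E, H}; color 4 → {A, D}.
That is already a proper 4-coloring.

Yes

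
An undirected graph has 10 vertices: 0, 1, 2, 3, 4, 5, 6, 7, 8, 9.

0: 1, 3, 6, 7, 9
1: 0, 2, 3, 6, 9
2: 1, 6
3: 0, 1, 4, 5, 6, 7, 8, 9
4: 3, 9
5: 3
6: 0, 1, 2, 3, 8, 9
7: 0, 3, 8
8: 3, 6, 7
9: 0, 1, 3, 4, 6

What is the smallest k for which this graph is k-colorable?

5

0, 1, 3, 6, 9 are mutually adjacent (a clique of size 5), so at least 5 colors are needed.
A valid assignment using 5 colors: 0=d, 1=e, 2=a, 3=a, 4=b, 5=b, 6=b, 7=b, 8=c, 9=c. Each edge has distinct colors on its endpoints.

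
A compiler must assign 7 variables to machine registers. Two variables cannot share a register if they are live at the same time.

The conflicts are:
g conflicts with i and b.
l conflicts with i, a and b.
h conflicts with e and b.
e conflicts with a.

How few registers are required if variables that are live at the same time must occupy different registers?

The cycle h-e-a-l-b-h has odd length 5, so it cannot be 2-colored; at least 3 registers are needed.
3 registers suffice: g=2, l=2, h=3, e=2, i=1, a=1, b=1. Every pair that conflicts lands in different registers.

3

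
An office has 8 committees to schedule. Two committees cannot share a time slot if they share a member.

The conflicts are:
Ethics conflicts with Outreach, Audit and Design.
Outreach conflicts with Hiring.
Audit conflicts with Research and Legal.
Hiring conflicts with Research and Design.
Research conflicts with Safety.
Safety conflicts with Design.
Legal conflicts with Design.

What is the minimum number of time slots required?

3

The cycle Legal-Design-Hiring-Research-Audit-Legal has odd length 5, so it cannot be 2-colored; at least 3 time slots are needed.
3 time slots suffice: time slot 1 → {Outreach, Audit, Design}; time slot 2 → {Ethics, Hiring, Safety, Legal}; time slot 3 → {Research}. No two conflicting committees share a time slot.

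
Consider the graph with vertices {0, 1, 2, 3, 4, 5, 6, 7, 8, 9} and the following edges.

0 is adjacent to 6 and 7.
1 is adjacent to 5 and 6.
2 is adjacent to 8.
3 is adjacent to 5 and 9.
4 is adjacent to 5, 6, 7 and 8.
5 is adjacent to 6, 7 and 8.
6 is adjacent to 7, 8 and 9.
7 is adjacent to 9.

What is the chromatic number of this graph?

4

4, 5, 6, 7 form a clique, so at least 4 colors are needed.
4 colors suffice: 0=blue, 1=green, 2=red, 3=red, 4=yellow, 5=blue, 6=red, 7=green, 8=green, 9=blue. Every edge joins two different colors.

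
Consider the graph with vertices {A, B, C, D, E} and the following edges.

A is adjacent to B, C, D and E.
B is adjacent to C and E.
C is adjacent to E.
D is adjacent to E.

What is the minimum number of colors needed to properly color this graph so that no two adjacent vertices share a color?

A, B, C, E form a clique, so at least 4 colors are needed.
A valid assignment using 4 colors: A=blue, B=yellow, C=green, D=green, E=red. Every edge joins two different colors.

4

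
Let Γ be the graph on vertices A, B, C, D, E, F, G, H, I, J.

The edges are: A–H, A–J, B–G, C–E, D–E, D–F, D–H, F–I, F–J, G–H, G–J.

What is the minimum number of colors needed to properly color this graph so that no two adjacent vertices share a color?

3

The cycle G-H-D-F-J-G has odd length 5, so it cannot be 2-colored; at least 3 colors are needed.
3 colors suffice: A=1, B=2, C=1, D=1, E=2, F=3, G=1, H=2, I=1, J=2. No two adjacent vertices share a color.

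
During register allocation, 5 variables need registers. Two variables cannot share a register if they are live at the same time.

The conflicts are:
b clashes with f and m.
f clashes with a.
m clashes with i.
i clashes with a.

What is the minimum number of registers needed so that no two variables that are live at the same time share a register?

3

The cycle i-m-b-f-a-i has odd length 5, so it cannot be 2-colored; at least 3 registers are needed.
3 registers suffice: register 1 → {b, a}; register 2 → {f, m}; register 3 → {i}. Every pair that conflicts lands in different registers.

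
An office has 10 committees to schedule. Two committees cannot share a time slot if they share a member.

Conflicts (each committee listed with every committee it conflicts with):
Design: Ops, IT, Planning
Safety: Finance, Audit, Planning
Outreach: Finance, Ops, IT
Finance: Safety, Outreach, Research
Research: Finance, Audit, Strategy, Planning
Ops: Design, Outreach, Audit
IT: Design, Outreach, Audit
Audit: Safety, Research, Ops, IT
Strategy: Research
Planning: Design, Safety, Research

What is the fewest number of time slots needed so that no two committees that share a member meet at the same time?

The cycle Planning-Design-IT-Audit-Research-Planning has odd length 5, so it cannot be 2-colored; at least 3 time slots are needed.
3 time slots suffice: time slot 1 → {Finance, Audit, Strategy, Planning}; time slot 2 → {Safety, Research, Ops, IT}; time slot 3 → {Design, Outreach}. Each listed conflict is separated.

3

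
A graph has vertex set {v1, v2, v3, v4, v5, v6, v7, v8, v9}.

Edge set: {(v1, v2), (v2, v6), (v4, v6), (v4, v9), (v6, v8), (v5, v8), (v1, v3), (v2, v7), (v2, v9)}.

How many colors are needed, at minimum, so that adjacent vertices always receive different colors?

v6 and v8 are adjacent, so at least 2 colors are needed.
2 colors suffice: v1=2, v2=1, v3=1, v4=1, v5=2, v6=2, v7=2, v8=1, v9=2. Each edge has distinct colors on its endpoints.

2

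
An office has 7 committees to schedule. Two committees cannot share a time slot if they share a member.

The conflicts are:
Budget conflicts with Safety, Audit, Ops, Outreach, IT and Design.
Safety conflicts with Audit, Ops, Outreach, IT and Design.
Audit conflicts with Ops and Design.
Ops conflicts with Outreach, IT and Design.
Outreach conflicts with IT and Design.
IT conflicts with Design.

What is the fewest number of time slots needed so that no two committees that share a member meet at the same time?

6

Budget, Safety, Ops, Outreach, IT, Design are mutually in conflict, so at least 6 time slots are needed.
A valid assignment using 6 time slots: Budget=1, Safety=2, Audit=5, Ops=4, Outreach=5, IT=6, Design=3. Each listed conflict is separated.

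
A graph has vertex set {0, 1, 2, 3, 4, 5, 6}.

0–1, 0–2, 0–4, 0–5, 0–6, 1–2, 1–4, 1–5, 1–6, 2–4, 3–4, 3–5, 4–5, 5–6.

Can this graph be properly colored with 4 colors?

Yes

The chromatic number is 4. 0, 1, 5, 6 are mutually adjacent (a clique of size 4), so at least 4 colors are needed.
A valid assignment using 4 colors: 0=a, 1=b, 2=c, 3=a, 4=d, 5=c, 6=d.
That is already a proper 4-coloring.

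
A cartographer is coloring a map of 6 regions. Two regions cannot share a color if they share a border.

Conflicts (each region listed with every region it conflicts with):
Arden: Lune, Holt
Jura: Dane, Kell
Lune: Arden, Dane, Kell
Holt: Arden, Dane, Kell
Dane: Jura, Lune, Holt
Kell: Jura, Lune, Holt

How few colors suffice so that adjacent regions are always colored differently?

2

Arden and Holt conflict, so at least 2 colors are needed.
2 colors suffice: color 1 → {Jura, Lune, Holt}; color 2 → {Arden, Dane, Kell}. Every pair that conflicts lands in different colors.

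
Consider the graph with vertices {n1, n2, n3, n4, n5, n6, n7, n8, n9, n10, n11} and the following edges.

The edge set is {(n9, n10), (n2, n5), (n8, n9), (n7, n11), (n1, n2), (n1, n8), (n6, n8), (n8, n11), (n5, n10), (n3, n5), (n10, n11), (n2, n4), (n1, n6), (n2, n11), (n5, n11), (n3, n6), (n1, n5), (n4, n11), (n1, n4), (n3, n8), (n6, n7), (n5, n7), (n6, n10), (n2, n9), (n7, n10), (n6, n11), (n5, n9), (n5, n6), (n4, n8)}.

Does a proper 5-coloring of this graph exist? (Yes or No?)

Yes

The chromatic number is 5. n5, n6, n7, n10, n11 form a clique, so at least 5 colors are needed.
5 colors suffice: n1=2, n2=3, n3=2, n4=4, n5=1, n6=3, n7=5, n8=1, n9=2, n10=4, n11=2.
That is already a proper 5-coloring.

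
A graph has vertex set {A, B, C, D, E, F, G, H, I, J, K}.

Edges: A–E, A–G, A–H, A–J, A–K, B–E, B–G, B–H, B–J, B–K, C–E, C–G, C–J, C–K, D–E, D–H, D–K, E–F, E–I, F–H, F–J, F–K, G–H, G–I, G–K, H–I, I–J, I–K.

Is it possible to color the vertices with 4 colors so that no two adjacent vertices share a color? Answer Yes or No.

Yes

The chromatic number is 3. C, G, K are mutually adjacent, so at least 3 colors are needed.
3 colors suffice: color 1 → {E, H, J, K}; color 2 → {D, F, G}; color 3 → {A, B, C, I}.
Since 4 ≥ 3, a proper 4-coloring certainly exists.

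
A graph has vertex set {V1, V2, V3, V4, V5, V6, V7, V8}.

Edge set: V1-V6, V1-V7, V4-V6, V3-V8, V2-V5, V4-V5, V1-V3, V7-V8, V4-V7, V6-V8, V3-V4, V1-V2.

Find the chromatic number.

3

The cycle V4-V7-V1-V2-V5-V4 has odd length 5, so it cannot be 2-colored; at least 3 colors are needed.
3 colors suffice: V1=1, V2=3, V3=2, V4=1, V5=2, V6=2, V7=2, V8=1. No two adjacent vertices share a color.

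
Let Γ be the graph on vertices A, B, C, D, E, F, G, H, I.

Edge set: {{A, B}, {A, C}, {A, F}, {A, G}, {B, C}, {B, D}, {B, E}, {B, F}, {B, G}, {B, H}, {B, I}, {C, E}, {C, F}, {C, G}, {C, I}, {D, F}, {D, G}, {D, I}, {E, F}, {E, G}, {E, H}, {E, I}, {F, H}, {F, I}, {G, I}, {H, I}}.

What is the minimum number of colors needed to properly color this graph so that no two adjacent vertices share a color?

5

B, E, F, H, I form a clique, so at least 5 colors are needed.
5 colors suffice: A=3, B=1, C=5, D=4, E=4, F=2, G=2, H=5, I=3. Every edge joins two different colors.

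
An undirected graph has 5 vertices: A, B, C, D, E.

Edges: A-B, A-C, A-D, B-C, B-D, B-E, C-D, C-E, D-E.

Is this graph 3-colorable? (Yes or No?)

A, B, C, D form a clique, so at least 4 colors are needed.
So 3 colors are not enough.

No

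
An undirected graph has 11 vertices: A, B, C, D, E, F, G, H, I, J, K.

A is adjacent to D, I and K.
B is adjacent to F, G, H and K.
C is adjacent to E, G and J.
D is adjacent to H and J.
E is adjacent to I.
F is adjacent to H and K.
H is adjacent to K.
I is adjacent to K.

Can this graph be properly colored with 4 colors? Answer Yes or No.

The chromatic number is 4. B, F, H, K form a clique, so at least 4 colors are needed.
4 colors suffice: color 1 → {C, D, K}; color 2 → {G, H, I, J}; color 3 → {A, B, E}; color 4 → {F}.
That is already a proper 4-coloring.

Yes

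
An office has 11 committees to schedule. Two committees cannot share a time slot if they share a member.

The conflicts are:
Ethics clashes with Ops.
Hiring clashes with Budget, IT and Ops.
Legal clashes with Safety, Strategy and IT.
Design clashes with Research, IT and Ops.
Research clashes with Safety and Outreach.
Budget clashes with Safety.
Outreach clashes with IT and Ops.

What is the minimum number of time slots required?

The cycle Research-Outreach-IT-Legal-Safety-Research has odd length 5, so it cannot be 2-colored; at least 3 time slots are needed.
Using 3 time slots: Ethics=2, Hiring=2, Legal=2, Design=2, Research=1, Budget=1, Safety=3, Strategy=1, Outreach=2, IT=1, Ops=1. Every pair that conflicts lands in different time slots.

3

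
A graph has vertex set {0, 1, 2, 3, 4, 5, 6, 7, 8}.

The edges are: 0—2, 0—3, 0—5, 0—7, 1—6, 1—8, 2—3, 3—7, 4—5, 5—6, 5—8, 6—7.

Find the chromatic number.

0, 2, 3 form a triangle, so at least 3 colors are needed.
3 colors suffice: color red → {1, 3, 5}; color blue → {0, 4, 6, 8}; color green → {2, 7}. Each edge has distinct colors on its endpoints.

3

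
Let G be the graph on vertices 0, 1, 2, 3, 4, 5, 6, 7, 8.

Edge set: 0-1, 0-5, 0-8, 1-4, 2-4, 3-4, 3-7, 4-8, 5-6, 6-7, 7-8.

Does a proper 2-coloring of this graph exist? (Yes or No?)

The cycle 6-5-0-8-7-6 has odd length 5, so it cannot be 2-colored; at least 3 colors are needed.
So 2 colors are not enough.

No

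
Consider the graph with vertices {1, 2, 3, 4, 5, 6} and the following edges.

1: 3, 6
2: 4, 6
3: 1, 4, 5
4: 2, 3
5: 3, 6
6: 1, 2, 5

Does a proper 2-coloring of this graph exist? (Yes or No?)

The cycle 6-2-4-3-1-6 has odd length 5, so it cannot be 2-colored; at least 3 colors are needed.
So 2 colors are not enough.

No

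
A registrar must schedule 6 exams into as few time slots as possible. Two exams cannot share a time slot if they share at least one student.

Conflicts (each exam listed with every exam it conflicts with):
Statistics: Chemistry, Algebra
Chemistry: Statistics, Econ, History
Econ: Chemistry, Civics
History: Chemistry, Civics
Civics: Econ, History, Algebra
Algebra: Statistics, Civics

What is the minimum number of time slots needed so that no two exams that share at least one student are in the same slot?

The cycle Chemistry-History-Civics-Algebra-Statistics-Chemistry has odd length 5, so it cannot be 2-colored; at least 3 time slots are needed.
A valid assignment using 3 time slots: Statistics=2, Chemistry=1, Econ=2, History=2, Civics=1, Algebra=3. Every pair that conflicts lands in different time slots.

3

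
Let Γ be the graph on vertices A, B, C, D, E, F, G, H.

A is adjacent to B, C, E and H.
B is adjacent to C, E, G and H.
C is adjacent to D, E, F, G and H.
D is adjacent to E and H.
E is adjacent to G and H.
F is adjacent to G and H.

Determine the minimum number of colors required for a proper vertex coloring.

5

A, B, C, E, H form a clique, so at least 5 colors are needed.
5 colors suffice: color 1 → {C}; color 2 → {E, F}; color 3 → {G, H}; color 4 → {B, D}; color 5 → {A}. Each edge has distinct colors on its endpoints.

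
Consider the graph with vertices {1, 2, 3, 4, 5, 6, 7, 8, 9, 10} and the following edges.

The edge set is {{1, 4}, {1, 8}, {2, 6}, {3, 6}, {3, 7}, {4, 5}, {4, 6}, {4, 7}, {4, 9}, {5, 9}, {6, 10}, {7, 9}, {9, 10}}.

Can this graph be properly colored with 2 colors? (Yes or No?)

No

4, 7, 9 are mutually adjacent, so at least 3 colors are needed.
So 2 colors are not enough.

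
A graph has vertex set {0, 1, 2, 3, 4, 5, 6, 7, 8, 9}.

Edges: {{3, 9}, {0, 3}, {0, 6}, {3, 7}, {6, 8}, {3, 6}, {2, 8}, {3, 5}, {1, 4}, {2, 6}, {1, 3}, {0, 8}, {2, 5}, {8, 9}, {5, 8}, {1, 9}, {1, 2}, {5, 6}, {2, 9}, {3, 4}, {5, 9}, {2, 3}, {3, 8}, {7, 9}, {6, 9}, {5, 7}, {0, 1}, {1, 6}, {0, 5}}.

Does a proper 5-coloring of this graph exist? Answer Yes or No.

No

2, 3, 5, 6, 8, 9 form a clique, so at least 6 colors are needed.
So 5 colors are not enough.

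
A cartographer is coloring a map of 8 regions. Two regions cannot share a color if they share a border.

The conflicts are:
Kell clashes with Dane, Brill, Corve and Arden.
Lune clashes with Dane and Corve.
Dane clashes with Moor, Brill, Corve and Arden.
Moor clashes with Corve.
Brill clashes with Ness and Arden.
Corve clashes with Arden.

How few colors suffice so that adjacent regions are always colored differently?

4

Kell, Dane, Brill, Arden pairwise conflict, so at least 4 colors are needed.
One proper 4-coloring: Kell=4, Lune=3, Dane=1, Moor=3, Brill=2, Corve=2, Ness=1, Arden=3. No two conflicting regions share a color.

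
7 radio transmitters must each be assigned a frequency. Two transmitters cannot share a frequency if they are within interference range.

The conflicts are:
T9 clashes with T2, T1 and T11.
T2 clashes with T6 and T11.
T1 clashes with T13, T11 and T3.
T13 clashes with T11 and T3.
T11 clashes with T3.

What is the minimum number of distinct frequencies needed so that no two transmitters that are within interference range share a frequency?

4

T1, T13, T11, T3 all conflict with each other, so at least 4 frequencies are needed.
4 frequencies suffice: frequency 1 → {T6, T11}; frequency 2 → {T2, T1}; frequency 3 → {T9, T13}; frequency 4 → {T3}. No two conflicting transmitters share a frequency.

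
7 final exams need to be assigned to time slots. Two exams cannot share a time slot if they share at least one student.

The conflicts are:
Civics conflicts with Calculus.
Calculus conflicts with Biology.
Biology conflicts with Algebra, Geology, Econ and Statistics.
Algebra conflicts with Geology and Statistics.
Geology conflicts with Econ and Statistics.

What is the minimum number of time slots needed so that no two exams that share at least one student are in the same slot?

4

Biology, Algebra, Geology, Statistics pairwise conflict, so at least 4 time slots are needed.
4 time slots suffice: time slot 1 → {Civics, Biology}; time slot 2 → {Calculus, Geology}; time slot 3 → {Econ, Statistics}; time slot 4 → {Algebra}. No two conflicting exams share a time slot.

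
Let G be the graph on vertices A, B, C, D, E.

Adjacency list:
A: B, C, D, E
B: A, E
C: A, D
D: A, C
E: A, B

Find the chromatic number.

A, B, E are pairwise adjacent, so at least 3 colors are needed.
One proper 3-coloring: A=1, B=2, C=3, D=2, E=3. Each edge has distinct colors on its endpoints.

3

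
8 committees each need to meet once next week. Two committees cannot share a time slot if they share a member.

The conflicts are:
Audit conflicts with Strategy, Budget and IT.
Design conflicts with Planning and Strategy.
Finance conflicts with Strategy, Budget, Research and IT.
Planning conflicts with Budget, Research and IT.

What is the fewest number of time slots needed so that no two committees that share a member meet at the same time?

The cycle Strategy-Finance-IT-Planning-Design-Strategy has odd length 5, so it cannot be 2-colored; at least 3 time slots are needed.
3 time slots suffice: Audit=1, Design=3, Finance=1, Planning=1, Strategy=2, Budget=2, Research=2, IT=2. Each listed conflict is separated.

3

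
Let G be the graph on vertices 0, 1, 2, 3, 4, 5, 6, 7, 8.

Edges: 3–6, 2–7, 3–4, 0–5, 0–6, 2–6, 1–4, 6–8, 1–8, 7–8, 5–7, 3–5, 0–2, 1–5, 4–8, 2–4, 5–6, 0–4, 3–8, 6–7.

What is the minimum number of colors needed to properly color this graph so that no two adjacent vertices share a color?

3, 5, 6 are pairwise adjacent, so at least 3 colors are needed.
3 colors suffice: color a → {4, 6}; color b → {2, 5, 8}; color c → {0, 1, 3, 7}. No two adjacent vertices share a color.

3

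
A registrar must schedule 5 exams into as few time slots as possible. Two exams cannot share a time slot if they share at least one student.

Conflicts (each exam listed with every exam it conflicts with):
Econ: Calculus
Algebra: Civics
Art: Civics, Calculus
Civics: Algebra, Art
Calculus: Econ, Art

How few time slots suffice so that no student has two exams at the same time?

Algebra and Civics conflict, so at least 2 time slots are needed.
2 time slots suffice: time slot 1 → {Civics, Calculus}; time slot 2 → {Econ, Algebra, Art}. Each listed conflict is separated.

2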